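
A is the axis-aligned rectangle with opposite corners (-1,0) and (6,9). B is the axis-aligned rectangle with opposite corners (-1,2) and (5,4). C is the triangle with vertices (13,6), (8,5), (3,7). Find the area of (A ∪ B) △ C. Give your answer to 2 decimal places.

67.80

|A ∪ B| = 63.
|(A ∪ B) ∩ C| = 1.35.
|(A ∪ B) △ C| = 63 + 7.5 − 2.7 = 67.80.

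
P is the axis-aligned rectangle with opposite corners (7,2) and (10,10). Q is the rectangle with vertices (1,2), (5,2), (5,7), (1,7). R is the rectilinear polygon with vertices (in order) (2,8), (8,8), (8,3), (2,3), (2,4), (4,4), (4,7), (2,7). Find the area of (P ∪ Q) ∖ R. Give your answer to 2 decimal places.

|P ∪ Q| = 44.
|(P ∪ Q) ∩ R| = 11.
|(P ∪ Q) ∖ R| = 44 − 11 = 33.00.

33.00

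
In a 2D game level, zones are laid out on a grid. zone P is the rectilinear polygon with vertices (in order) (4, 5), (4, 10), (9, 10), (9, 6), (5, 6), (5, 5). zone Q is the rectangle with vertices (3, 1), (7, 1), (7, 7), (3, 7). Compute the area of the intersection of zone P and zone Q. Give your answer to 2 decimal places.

4.00

The intersection is the polygon with vertices (4,7), (7,7), (7,6), (5,6), (5,5), (4,5).
By the shoelace formula its area is 4.00.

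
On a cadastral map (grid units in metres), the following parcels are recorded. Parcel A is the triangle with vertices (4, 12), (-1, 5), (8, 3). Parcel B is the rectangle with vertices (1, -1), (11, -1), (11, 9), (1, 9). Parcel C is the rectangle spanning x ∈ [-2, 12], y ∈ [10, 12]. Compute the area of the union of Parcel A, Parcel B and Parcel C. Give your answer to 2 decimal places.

By inclusion–exclusion:
Individual areas: |Parcel A| = 36.5, |Parcel B| = 100, |Parcel C| = 28.
|Parcel A∩Parcel B| = 28.0413.
|Parcel A∩Parcel C| = 2.3175.
|Parcel B∩Parcel C| = 0 (no overlap).
|Parcel A∩Parcel B∩Parcel C| = 0.
|Parcel A ∪ Parcel B ∪ Parcel C| = 164.5 − 30.3587 + 0 = 134.14.

134.14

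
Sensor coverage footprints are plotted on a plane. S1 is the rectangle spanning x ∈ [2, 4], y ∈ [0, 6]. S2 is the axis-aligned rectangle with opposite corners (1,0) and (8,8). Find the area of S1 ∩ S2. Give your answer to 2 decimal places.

|S1∩S2|: x∈[2,4], y∈[0,6] → 2·6 = 12.

12.00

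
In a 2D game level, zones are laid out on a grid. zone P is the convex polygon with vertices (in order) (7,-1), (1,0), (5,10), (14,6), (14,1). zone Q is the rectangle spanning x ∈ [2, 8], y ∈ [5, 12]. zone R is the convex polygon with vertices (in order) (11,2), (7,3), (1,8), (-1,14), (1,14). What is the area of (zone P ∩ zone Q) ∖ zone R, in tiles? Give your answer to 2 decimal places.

6.69

|zone P ∩ zone Q| = 18.
|(zone P ∩ zone Q) ∩ zone R| = 11.3135.
|(zone P ∩ zone Q) ∖ zone R| = 18 − 11.3135 = 6.69.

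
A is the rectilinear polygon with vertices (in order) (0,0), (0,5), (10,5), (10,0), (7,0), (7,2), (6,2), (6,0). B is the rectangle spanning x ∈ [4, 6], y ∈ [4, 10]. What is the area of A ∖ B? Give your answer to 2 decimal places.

|A| = 48, |A∩B| = 2.
|A ∖ B| = |A| − |A∩B| = 48 − 2 = 46.00.

46.00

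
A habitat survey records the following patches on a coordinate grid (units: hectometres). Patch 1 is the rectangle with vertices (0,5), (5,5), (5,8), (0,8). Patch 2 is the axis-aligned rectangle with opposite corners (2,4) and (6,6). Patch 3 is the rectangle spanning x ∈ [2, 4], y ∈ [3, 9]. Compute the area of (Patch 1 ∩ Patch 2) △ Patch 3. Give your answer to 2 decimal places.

11.00

|Patch 1 ∩ Patch 2| = 3.
|(Patch 1 ∩ Patch 2) ∩ Patch 3| = 2.
|(Patch 1 ∩ Patch 2) △ Patch 3| = 3 + 12 − 4 = 11.00.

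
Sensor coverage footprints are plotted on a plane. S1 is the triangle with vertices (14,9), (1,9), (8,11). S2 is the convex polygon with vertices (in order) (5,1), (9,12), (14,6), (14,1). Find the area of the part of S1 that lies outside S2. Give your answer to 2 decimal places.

|S1| = 13, |S1∩S2| = 4.0724.
|S1 ∖ S2| = |S1| − |S1∩S2| = 13 − 4.0724 = 8.93.

8.93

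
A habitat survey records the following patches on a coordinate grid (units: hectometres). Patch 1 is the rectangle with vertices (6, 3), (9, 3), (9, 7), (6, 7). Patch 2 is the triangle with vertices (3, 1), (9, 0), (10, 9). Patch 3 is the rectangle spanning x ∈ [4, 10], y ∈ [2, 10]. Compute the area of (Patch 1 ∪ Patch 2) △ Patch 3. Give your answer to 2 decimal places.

35.19

|Patch 1 ∪ Patch 2| = 30.3929.
|(Patch 1 ∪ Patch 2) ∩ Patch 3| = 21.5992.
|(Patch 1 ∪ Patch 2) △ Patch 3| = 30.3929 + 48 − 43.1984 = 35.19.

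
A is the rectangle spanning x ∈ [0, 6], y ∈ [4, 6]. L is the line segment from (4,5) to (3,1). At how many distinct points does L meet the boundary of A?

The segment meets the boundary at (3.75,4).

1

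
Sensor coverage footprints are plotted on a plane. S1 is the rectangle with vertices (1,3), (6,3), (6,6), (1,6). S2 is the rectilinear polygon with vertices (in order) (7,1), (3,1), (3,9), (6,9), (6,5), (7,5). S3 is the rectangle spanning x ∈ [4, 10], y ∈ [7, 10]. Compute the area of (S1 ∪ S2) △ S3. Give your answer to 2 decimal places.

44.00

|S1 ∪ S2| = 34.
|(S1 ∪ S2) ∩ S3| = 4.
|(S1 ∪ S2) △ S3| = 34 + 18 − 8 = 44.00.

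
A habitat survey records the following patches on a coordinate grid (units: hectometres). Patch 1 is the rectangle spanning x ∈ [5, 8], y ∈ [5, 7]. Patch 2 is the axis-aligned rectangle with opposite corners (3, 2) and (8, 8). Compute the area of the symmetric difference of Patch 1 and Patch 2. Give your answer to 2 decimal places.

|Patch 1∩Patch 2|: x∈[5,8], y∈[5,7] → 3·2 = 6.
|Patch 1 △ Patch 2| = |Patch 1| + |Patch 2| − 2·|Patch 1∩Patch 2| = 6 + 30 − 12 = 24.00.

24.00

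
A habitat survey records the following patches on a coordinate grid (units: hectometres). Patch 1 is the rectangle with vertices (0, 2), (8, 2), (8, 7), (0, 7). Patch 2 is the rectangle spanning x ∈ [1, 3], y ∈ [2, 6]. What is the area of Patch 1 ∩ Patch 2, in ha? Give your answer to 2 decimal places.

|Patch 1∩Patch 2|: x∈[1,3], y∈[2,6] → 2·4 = 8.

8.00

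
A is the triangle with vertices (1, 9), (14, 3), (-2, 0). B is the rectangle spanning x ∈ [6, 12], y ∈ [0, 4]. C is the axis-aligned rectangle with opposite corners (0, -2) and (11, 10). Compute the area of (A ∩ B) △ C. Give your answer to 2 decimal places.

123.31

|A ∩ B| = 11.6186.
|(A ∩ B) ∩ C| = 10.1562.
|(A ∩ B) △ C| = 11.6186 + 132 − 20.3125 = 123.31.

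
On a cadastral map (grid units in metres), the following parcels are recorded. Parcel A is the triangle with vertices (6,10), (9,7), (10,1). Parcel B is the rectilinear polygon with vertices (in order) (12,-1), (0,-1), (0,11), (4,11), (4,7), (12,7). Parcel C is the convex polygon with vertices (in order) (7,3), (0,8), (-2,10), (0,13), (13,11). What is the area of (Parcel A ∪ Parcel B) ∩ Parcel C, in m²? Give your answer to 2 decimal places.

35.00

|Parcel A ∪ Parcel B| = 114.5.
|(Parcel A ∪ Parcel B) ∩ Parcel C| = 35.00.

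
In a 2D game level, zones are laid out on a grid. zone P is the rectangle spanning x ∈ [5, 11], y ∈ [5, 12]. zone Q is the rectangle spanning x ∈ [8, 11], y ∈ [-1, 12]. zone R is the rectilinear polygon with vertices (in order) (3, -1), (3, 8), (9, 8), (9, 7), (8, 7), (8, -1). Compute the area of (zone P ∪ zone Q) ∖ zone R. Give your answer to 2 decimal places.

50.00

|zone P ∪ zone Q| = 60.
|(zone P ∪ zone Q) ∩ zone R| = 10.
|(zone P ∪ zone Q) ∖ zone R| = 60 − 10 = 50.00.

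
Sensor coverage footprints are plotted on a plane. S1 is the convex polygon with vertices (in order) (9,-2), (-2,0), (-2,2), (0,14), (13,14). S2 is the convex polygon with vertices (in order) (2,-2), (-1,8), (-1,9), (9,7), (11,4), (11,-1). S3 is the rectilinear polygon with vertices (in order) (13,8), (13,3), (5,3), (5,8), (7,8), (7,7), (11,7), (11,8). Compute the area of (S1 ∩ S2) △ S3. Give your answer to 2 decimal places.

79.58

|S1 ∩ S2| = 86.4611.
|(S1 ∩ S2) ∩ S3| = 21.4386.
|(S1 ∩ S2) △ S3| = 86.4611 + 36 − 42.8773 = 79.58.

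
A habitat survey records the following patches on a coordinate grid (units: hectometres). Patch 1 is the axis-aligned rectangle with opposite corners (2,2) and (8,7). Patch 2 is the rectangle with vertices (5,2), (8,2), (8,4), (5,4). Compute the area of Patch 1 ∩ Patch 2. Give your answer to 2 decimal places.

6.00

|Patch 1∩Patch 2|: x∈[5,8], y∈[2,4] → 3·2 = 6.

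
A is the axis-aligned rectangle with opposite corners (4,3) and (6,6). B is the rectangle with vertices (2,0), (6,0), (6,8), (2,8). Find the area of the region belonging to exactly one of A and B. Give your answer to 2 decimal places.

|A∩B|: x∈[4,6], y∈[3,6] → 2·3 = 6.
|A △ B| = |A| + |B| − 2·|A∩B| = 6 + 32 − 12 = 26.00.

26.00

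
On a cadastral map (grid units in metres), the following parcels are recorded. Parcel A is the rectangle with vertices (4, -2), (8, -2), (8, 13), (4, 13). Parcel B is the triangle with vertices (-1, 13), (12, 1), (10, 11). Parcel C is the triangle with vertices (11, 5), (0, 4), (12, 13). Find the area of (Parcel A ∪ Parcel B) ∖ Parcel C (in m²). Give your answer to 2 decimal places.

|Parcel A ∪ Parcel B| = 92.2448.
|(Parcel A ∪ Parcel B) ∩ Parcel C| = 31.1316.
|(Parcel A ∪ Parcel B) ∖ Parcel C| = 92.2448 − 31.1316 = 61.11.

61.11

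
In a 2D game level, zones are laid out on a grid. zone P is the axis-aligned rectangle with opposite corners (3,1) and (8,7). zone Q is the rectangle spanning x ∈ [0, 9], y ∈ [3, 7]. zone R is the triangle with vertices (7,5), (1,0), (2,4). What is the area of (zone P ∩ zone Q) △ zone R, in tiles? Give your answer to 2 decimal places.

|zone P ∩ zone Q| = 20.
|(zone P ∩ zone Q) ∩ zone R| = 4.
|(zone P ∩ zone Q) △ zone R| = 20 + 9.5 − 8 = 21.50.

21.50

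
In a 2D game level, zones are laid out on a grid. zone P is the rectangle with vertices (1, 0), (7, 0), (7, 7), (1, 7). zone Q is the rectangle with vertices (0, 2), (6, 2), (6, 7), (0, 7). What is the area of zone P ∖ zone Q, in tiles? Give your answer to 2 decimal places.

|zone P∩zone Q|: x∈[1,6], y∈[2,7] → 5·5 = 25.
|zone P| = 42.
|zone P ∖ zone Q| = |zone P| − |zone P∩zone Q| = 42 − 25 = 17.00.

17.00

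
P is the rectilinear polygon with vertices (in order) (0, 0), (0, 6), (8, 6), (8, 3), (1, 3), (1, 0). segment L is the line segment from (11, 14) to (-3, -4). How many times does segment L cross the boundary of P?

The segment meets the boundary at (0.111,0), (1,1.143), (2.444,3), (4.778,6).

4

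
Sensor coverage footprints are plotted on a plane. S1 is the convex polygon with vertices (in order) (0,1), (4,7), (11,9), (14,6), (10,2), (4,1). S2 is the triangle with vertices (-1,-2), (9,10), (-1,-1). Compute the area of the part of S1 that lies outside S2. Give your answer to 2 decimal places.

62.60

|S1| = 65.5, |S1∩S2| = 2.9023.
|S1 ∖ S2| = |S1| − |S1∩S2| = 65.5 − 2.9023 = 62.60.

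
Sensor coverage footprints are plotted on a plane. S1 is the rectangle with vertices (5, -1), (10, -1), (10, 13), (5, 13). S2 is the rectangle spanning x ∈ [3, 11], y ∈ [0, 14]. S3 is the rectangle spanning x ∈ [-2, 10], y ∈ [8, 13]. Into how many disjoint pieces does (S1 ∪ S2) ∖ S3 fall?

1

(S1 ∪ S2) ∖ S3 is a single connected region.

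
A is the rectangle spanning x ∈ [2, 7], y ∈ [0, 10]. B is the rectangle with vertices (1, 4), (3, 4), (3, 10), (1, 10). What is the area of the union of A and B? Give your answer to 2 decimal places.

56.00

By inclusion–exclusion:
Individual areas: |A| = 50, |B| = 12.
|A∩B|: x∈[2,3], y∈[4,10] → 1·6 = 6.
|A ∪ B| = 62 − 6 = 56.00.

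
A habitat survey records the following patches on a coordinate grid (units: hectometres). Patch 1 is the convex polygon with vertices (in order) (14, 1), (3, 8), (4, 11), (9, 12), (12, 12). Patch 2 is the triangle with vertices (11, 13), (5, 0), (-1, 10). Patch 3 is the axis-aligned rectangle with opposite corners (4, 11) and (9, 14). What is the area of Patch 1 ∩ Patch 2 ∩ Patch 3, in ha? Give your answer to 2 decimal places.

2.50

The intersection is the polygon with vertices (9,12), (9,11), (4,11).
By the shoelace formula its area is 2.50.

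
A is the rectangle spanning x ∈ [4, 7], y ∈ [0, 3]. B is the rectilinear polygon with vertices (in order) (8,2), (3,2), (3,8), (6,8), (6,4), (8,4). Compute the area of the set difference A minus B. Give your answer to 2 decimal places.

6.00

|A| = 9, |A∩B| = 3.
|A ∖ B| = |A| − |A∩B| = 9 − 3 = 6.00.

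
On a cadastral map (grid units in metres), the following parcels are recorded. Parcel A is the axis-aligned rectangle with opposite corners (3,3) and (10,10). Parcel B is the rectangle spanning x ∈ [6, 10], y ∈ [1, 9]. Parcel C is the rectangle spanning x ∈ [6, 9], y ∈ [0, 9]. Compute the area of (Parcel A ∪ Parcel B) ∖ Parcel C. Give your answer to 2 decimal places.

|Parcel A ∪ Parcel B| = 57.
|(Parcel A ∪ Parcel B) ∩ Parcel C| = 24.
|(Parcel A ∪ Parcel B) ∖ Parcel C| = 57 − 24 = 33.00.

33.00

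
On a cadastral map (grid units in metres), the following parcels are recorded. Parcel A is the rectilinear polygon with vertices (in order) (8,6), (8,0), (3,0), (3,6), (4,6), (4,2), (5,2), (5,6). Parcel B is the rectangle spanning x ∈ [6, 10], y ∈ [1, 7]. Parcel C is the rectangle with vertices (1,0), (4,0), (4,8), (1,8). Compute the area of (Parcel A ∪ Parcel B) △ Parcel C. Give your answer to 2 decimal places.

52.00

|Parcel A ∪ Parcel B| = 40.
|(Parcel A ∪ Parcel B) ∩ Parcel C| = 6.
|(Parcel A ∪ Parcel B) △ Parcel C| = 40 + 24 − 12 = 52.00.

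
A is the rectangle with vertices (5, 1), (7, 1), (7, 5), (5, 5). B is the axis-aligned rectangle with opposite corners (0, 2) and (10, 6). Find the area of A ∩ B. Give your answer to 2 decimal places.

|A∩B|: x∈[5,7], y∈[2,5] → 2·3 = 6.

6.00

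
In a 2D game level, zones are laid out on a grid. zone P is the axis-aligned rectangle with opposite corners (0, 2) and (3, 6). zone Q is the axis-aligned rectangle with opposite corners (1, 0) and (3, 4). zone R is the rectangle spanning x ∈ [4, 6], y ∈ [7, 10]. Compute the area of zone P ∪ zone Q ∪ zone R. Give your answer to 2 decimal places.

By inclusion–exclusion:
Individual areas: |zone P| = 12, |zone Q| = 8, |zone R| = 6.
|zone P∩zone Q|: x∈[1,3], y∈[2,4] → 2·2 = 4.
|zone P∩zone R| = 0 (no overlap).
|zone Q∩zone R| = 0 (no overlap).
|zone P∩zone Q∩zone R| = 0.
|zone P ∪ zone Q ∪ zone R| = 26 − 4 + 0 = 22.00.

22.00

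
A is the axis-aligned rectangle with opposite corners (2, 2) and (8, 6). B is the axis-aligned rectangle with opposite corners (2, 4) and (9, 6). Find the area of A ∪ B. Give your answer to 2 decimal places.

By inclusion–exclusion:
Individual areas: |A| = 24, |B| = 14.
|A∩B|: x∈[2,8], y∈[4,6] → 6·2 = 12.
|A ∪ B| = 38 − 12 = 26.00.

26.00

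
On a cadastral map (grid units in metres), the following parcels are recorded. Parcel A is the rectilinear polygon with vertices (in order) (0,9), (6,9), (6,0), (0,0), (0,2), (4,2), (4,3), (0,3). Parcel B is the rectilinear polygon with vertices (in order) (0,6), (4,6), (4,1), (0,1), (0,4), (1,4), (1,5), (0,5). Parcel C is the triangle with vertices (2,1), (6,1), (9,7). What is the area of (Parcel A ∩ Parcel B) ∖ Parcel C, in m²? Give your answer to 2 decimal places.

|Parcel A ∩ Parcel B| = 15.
|(Parcel A ∩ Parcel B) ∩ Parcel C| = 1.4167.
|(Parcel A ∩ Parcel B) ∖ Parcel C| = 15 − 1.4167 = 13.58.

13.58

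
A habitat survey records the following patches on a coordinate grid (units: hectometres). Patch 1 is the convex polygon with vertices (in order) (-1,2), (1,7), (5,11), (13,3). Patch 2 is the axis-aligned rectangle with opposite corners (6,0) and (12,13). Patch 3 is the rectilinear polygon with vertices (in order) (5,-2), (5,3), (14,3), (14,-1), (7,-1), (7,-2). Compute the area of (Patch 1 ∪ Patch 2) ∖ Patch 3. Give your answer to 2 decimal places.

|Patch 1 ∪ Patch 2| = 118.2857.
|(Patch 1 ∪ Patch 2) ∩ Patch 3| = 18.5714.
|(Patch 1 ∪ Patch 2) ∖ Patch 3| = 118.2857 − 18.5714 = 99.71.

99.71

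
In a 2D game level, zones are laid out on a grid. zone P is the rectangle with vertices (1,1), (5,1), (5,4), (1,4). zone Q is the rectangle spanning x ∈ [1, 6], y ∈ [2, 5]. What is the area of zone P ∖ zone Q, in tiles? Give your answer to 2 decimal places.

4.00

|zone P∩zone Q|: x∈[1,5], y∈[2,4] → 4·2 = 8.
|zone P| = 12.
|zone P ∖ zone Q| = |zone P| − |zone P∩zone Q| = 12 − 8 = 4.00.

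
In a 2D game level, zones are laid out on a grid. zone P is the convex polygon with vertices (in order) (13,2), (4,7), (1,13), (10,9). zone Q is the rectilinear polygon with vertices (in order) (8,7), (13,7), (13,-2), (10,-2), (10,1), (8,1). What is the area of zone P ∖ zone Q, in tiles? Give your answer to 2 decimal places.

32.30

|zone P| = 45, |zone P∩zone Q| = 12.6984.
|zone P ∖ zone Q| = |zone P| − |zone P∩zone Q| = 45 − 12.6984 = 32.30.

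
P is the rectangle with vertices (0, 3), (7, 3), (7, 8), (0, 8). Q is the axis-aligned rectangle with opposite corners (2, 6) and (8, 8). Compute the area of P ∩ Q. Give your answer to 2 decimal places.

10.00

|P∩Q|: x∈[2,7], y∈[6,8] → 5·2 = 10.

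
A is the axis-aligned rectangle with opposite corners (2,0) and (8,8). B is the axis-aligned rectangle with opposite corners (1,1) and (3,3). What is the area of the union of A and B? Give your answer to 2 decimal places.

By inclusion–exclusion:
Individual areas: |A| = 48, |B| = 4.
|A∩B|: x∈[2,3], y∈[1,3] → 1·2 = 2.
|A ∪ B| = 52 − 2 = 50.00.

50.00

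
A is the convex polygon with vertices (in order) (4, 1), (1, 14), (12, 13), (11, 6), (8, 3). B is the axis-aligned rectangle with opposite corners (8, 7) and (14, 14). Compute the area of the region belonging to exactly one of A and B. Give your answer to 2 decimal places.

92.69

|A| = 95, |B| = 42, |A∩B| = 22.1558.
|A △ B| = |A| + |B| − 2·|A∩B| = 95 + 42 − 44.3117 = 92.69.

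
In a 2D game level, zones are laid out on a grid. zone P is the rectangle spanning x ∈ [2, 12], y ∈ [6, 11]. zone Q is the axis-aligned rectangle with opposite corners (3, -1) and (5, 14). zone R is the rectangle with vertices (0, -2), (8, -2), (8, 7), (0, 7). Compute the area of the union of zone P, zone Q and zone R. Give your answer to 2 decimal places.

122.00

By inclusion–exclusion:
Individual areas: |zone P| = 50, |zone Q| = 30, |zone R| = 72.
|zone P∩zone Q|: x∈[3,5], y∈[6,11] → 2·5 = 10.
|zone P∩zone R|: x∈[2,8], y∈[6,7] → 6·1 = 6.
|zone Q∩zone R|: x∈[3,5], y∈[-1,7] → 2·8 = 16.
|zone P∩zone Q∩zone R| = 2.
|zone P ∪ zone Q ∪ zone R| = 152 − 32 + 2 = 122.00.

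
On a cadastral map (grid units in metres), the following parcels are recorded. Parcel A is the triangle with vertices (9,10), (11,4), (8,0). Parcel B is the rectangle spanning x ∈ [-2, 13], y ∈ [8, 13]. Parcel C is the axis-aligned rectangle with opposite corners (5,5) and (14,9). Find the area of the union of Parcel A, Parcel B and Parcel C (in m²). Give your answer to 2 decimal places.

110.58

By inclusion–exclusion:
Individual areas: |Parcel A| = 13, |Parcel B| = 75, |Parcel C| = 36.
|Parcel A∩Parcel B| = 0.8667.
|Parcel A∩Parcel C| = 5.2.
|Parcel B∩Parcel C|: x∈[5,13], y∈[8,9] → 8·1 = 8.
|Parcel A∩Parcel B∩Parcel C| = 0.65.
|Parcel A ∪ Parcel B ∪ Parcel C| = 124 − 14.0667 + 0.65 = 110.58.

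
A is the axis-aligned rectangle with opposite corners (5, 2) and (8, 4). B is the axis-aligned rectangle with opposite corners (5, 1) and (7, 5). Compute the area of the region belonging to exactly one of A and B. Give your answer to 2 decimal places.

6.00

|A∩B|: x∈[5,7], y∈[2,4] → 2·2 = 4.
|A △ B| = |A| + |B| − 2·|A∩B| = 6 + 8 − 8 = 6.00.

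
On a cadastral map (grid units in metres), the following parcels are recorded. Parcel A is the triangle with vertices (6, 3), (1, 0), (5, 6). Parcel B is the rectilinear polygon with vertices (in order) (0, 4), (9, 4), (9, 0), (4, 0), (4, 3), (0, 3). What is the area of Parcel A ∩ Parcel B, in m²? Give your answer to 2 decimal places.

3.70

The intersection is the polygon with vertices (4,1.8), (4,3), (3,3), (3.667,4), (5.667,4), (6,3).
By the shoelace formula its area is 3.70.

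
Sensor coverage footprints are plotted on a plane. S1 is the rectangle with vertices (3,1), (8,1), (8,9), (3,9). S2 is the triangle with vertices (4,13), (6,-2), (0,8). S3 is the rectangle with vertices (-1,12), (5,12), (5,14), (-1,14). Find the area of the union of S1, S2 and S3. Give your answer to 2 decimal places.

71.20

By inclusion–exclusion:
Individual areas: |S1| = 40, |S2| = 35, |S3| = 12.
|S1∩S2| = 15.3333.
|S1∩S3| = 0 (no overlap).
|S2∩S3| = 0.4667.
|S1∩S2∩S3| = 0.
|S1 ∪ S2 ∪ S3| = 87 − 15.8 + 0 = 71.20.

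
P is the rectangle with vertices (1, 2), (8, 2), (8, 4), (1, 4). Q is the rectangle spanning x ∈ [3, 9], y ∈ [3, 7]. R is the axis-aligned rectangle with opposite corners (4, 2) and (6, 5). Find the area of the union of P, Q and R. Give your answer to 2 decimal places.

33.00

By inclusion–exclusion:
Individual areas: |P| = 14, |Q| = 24, |R| = 6.
|P∩Q|: x∈[3,8], y∈[3,4] → 5·1 = 5.
|P∩R|: x∈[4,6], y∈[2,4] → 2·2 = 4.
|Q∩R|: x∈[4,6], y∈[3,5] → 2·2 = 4.
|P∩Q∩R| = 2.
|P ∪ Q ∪ R| = 44 − 13 + 2 = 33.00.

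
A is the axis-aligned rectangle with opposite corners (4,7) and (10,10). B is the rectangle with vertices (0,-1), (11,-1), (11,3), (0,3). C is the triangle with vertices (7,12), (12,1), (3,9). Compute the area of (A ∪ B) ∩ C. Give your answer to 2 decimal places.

13.73

|A ∪ B| = 62.
|(A ∪ B) ∩ C| = 13.73.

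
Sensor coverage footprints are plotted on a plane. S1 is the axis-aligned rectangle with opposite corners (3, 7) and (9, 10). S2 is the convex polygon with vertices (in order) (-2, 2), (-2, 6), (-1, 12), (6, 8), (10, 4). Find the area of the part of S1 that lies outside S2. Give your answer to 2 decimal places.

|S1| = 18, |S1∩S2| = 6.0714.
|S1 ∖ S2| = |S1| − |S1∩S2| = 18 − 6.0714 = 11.93.

11.93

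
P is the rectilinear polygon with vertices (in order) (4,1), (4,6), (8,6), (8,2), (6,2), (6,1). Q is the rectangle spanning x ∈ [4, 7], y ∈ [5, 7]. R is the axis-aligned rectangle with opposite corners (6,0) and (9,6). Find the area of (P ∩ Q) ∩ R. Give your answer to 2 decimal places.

The region (P ∩ Q) ∩ R is the polygon with vertices (7,6), (7,5), (6,5), (6,6).
By the shoelace formula its area is 1.00.

1.00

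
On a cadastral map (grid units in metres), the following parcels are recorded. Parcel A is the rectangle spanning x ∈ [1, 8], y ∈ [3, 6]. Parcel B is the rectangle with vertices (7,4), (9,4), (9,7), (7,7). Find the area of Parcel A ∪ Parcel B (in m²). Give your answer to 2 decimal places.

25.00

By inclusion–exclusion:
Individual areas: |Parcel A| = 21, |Parcel B| = 6.
|Parcel A∩Parcel B|: x∈[7,8], y∈[4,6] → 1·2 = 2.
|Parcel A ∪ Parcel B| = 27 − 2 = 25.00.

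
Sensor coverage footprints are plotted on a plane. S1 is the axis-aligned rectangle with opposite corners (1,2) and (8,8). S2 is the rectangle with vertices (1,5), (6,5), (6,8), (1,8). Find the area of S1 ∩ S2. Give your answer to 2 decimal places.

|S1∩S2|: x∈[1,6], y∈[5,8] → 5·3 = 15.

15.00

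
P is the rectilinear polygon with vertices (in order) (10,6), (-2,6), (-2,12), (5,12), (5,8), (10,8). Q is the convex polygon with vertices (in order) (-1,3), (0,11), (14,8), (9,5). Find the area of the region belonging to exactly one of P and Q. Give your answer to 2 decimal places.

|P| = 52, |Q| = 67.5, |P∩Q| = 33.8839.
|P △ Q| = |P| + |Q| − 2·|P∩Q| = 52 + 67.5 − 67.7679 = 51.73.

51.73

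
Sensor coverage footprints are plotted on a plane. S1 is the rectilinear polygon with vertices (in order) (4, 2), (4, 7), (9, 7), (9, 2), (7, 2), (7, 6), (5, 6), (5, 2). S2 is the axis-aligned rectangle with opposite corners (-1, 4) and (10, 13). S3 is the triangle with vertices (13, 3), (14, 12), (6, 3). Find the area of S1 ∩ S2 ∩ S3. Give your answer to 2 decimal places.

2.50

The intersection is the polygon with vertices (9,4), (7,4), (7,4.125), (9,6.375).
By the shoelace formula its area is 2.50.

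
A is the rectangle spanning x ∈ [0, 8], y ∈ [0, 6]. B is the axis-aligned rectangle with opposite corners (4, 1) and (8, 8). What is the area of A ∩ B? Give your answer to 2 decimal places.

20.00

|A∩B|: x∈[4,8], y∈[1,6] → 4·5 = 20.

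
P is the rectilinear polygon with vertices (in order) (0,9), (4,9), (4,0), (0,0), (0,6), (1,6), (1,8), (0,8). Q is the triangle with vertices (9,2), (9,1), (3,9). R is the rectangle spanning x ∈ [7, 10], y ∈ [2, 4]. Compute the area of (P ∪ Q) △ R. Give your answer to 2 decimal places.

40.43

|P ∪ Q| = 36.9167.
|(P ∪ Q) ∩ R| = 1.244.
|(P ∪ Q) △ R| = 36.9167 + 6 − 2.4881 = 40.43.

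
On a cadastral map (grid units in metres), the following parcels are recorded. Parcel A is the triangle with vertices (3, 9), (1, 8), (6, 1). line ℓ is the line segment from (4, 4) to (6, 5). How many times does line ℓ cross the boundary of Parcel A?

The segment meets the boundary at (4.737,4.368).

1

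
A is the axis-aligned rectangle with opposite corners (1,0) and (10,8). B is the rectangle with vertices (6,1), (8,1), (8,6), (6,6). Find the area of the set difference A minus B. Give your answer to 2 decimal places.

|A∩B|: x∈[6,8], y∈[1,6] → 2·5 = 10.
|A| = 72.
|A ∖ B| = |A| − |A∩B| = 72 − 10 = 62.00.

62.00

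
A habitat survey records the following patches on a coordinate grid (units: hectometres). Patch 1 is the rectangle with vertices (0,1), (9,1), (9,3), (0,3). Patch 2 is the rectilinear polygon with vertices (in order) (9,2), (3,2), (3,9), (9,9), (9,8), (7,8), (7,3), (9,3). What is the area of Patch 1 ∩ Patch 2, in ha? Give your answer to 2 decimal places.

6.00

The intersection is the polygon with vertices (9,2), (3,2), (3,3), (7,3), (9,3).
By the shoelace formula its area is 6.00.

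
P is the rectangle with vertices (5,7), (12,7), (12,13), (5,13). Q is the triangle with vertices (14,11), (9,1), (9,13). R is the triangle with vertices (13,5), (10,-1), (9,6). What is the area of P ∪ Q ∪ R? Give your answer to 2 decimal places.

65.13

By inclusion–exclusion:
Individual areas: |P| = 42, |Q| = 30, |R| = 13.5.
|P∩Q| = 16.2.
|P∩R| = 0.
|Q∩R| = 4.1667.
|P∩Q∩R| = 0.
|P ∪ Q ∪ R| = 85.5 − 20.3667 + 0 = 65.13.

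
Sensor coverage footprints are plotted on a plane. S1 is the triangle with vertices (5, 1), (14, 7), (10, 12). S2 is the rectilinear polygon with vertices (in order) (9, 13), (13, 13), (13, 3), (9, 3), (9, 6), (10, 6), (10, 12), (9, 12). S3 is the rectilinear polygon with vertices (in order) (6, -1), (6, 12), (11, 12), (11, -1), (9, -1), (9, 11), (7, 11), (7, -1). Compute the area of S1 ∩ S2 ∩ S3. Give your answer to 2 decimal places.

8.71

The intersection is the polygon with vertices (9,6), (10,6), (10,12), (11,10.75), (11,5), (9,3.667).
By the shoelace formula its area is 8.71.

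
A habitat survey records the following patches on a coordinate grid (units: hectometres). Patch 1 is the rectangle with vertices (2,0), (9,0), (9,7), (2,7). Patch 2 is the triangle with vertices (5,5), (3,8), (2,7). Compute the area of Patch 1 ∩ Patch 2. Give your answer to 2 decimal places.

1.67

The intersection is the polygon with vertices (3.667,7), (5,5), (2,7).
By the shoelace formula its area is 1.67.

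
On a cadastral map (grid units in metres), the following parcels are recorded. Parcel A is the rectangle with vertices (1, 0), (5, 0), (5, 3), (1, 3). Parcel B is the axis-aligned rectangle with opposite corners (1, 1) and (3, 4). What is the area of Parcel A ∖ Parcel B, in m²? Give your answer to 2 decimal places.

8.00

|Parcel A∩Parcel B|: x∈[1,3], y∈[1,3] → 2·2 = 4.
|Parcel A| = 12.
|Parcel A ∖ Parcel B| = |Parcel A| − |Parcel A∩Parcel B| = 12 − 4 = 8.00.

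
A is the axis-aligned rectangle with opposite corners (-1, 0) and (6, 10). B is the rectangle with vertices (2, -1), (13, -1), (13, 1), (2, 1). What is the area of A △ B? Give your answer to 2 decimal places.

|A∩B|: x∈[2,6], y∈[0,1] → 4·1 = 4.
|A △ B| = |A| + |B| − 2·|A∩B| = 70 + 22 − 8 = 84.00.

84.00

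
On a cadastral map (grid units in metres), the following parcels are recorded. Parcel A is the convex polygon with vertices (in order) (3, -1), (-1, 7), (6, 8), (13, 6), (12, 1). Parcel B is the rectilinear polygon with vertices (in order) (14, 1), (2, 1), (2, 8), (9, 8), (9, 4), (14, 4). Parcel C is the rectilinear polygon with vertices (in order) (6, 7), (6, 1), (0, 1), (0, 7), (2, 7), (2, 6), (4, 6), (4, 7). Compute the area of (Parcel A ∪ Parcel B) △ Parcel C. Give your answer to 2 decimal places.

|Parcel A ∪ Parcel B| = 93.5286.
|(Parcel A ∪ Parcel B) ∩ Parcel C| = 30.
|(Parcel A ∪ Parcel B) △ Parcel C| = 93.5286 + 34 − 60 = 67.53.

67.53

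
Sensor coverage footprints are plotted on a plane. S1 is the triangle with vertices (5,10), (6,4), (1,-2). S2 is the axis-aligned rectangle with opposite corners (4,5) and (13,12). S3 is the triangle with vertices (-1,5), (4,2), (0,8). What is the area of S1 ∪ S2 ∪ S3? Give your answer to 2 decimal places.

By inclusion–exclusion:
Individual areas: |S1| = 18, |S2| = 63, |S3| = 9.
|S1∩S2| = 5.5833.
|S1∩S3| = 0.6944.
|S2∩S3| = 0.
|S1∩S2∩S3| = 0.
|S1 ∪ S2 ∪ S3| = 90 − 6.2778 + 0 = 83.72.

83.72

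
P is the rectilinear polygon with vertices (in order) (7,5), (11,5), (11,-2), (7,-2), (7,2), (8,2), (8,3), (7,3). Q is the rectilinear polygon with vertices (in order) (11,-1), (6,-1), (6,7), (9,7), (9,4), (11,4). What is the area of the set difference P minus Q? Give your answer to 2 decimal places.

6.00

|P| = 27, |P∩Q| = 21.
|P ∖ Q| = |P| − |P∩Q| = 27 − 21 = 6.00.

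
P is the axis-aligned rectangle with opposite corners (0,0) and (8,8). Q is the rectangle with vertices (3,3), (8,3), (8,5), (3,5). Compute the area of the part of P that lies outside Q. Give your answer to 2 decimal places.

|P∩Q|: x∈[3,8], y∈[3,5] → 5·2 = 10.
|P| = 64.
|P ∖ Q| = |P| − |P∩Q| = 64 − 10 = 54.00.

54.00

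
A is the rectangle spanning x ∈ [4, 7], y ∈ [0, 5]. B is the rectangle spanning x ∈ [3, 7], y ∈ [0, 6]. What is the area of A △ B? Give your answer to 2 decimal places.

|A∩B|: x∈[4,7], y∈[0,5] → 3·5 = 15.
|A △ B| = |A| + |B| − 2·|A∩B| = 15 + 24 − 30 = 9.00.

9.00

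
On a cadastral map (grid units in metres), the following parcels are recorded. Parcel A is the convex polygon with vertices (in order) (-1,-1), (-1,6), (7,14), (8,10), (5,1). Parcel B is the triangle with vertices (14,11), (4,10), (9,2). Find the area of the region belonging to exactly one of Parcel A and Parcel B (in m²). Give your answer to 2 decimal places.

99.74

|Parcel A| = 75.5, |Parcel B| = 42.5, |Parcel A∩Parcel B| = 9.1283.
|Parcel A △ Parcel B| = |Parcel A| + |Parcel B| − 2·|Parcel A∩Parcel B| = 75.5 + 42.5 − 18.2566 = 99.74.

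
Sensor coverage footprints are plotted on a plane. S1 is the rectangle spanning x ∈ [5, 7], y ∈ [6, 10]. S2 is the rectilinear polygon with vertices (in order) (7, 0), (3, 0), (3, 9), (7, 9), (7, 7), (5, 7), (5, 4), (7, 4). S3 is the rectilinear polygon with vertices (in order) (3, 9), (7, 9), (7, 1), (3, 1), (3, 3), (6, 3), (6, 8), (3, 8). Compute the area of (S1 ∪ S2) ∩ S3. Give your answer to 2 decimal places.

15.00

|S1 ∪ S2| = 34.
|(S1 ∪ S2) ∩ S3| = 15.00.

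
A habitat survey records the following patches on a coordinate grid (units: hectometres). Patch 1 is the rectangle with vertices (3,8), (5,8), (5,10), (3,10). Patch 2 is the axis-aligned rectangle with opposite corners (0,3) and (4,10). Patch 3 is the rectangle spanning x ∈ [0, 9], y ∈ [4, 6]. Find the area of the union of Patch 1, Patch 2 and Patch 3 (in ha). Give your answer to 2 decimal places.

By inclusion–exclusion:
Individual areas: |Patch 1| = 4, |Patch 2| = 28, |Patch 3| = 18.
|Patch 1∩Patch 2|: x∈[3,4], y∈[8,10] → 1·2 = 2.
|Patch 1∩Patch 3| = 0 (no overlap).
|Patch 2∩Patch 3|: x∈[0,4], y∈[4,6] → 4·2 = 8.
|Patch 1∩Patch 2∩Patch 3| = 0.
|Patch 1 ∪ Patch 2 ∪ Patch 3| = 50 − 10 + 0 = 40.00.

40.00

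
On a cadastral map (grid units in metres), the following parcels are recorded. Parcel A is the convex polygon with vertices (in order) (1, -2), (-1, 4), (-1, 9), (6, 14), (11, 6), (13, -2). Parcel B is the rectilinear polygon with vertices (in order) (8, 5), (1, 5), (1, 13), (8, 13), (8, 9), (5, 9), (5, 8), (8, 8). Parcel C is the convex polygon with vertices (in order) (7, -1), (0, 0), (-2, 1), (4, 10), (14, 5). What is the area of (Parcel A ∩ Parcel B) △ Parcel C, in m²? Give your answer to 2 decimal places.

|Parcel A ∩ Parcel B| = 46.8589.
|(Parcel A ∩ Parcel B) ∩ Parcel C| = 22.25.
|(Parcel A ∩ Parcel B) △ Parcel C| = 46.8589 + 96.5 − 44.5 = 98.86.

98.86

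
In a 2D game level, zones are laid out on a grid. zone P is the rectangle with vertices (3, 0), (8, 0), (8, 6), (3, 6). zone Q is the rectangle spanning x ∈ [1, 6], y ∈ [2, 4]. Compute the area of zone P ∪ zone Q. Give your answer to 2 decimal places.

By inclusion–exclusion:
Individual areas: |zone P| = 30, |zone Q| = 10.
|zone P∩zone Q|: x∈[3,6], y∈[2,4] → 3·2 = 6.
|zone P ∪ zone Q| = 40 − 6 = 34.00.

34.00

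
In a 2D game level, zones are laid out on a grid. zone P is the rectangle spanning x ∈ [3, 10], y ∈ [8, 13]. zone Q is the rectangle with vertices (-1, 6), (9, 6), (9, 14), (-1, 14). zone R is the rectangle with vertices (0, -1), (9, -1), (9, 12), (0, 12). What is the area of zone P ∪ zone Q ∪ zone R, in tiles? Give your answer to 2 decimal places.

By inclusion–exclusion:
Individual areas: |zone P| = 35, |zone Q| = 80, |zone R| = 117.
|zone P∩zone Q|: x∈[3,9], y∈[8,13] → 6·5 = 30.
|zone P∩zone R|: x∈[3,9], y∈[8,12] → 6·4 = 24.
|zone Q∩zone R|: x∈[0,9], y∈[6,12] → 9·6 = 54.
|zone P∩zone Q∩zone R| = 24.
|zone P ∪ zone Q ∪ zone R| = 232 − 108 + 24 = 148.00.

148.00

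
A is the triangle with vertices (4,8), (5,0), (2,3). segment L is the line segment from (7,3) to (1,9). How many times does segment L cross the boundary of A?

The segment meets the boundary at (3.429,6.571), (4.286,5.714).

2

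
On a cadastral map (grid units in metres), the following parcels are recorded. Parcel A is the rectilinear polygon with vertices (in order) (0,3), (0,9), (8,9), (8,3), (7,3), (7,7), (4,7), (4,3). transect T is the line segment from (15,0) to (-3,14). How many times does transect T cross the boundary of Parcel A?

The segment meets the boundary at (3.429,9), (6,7), (8,5.444), (7,6.222).

4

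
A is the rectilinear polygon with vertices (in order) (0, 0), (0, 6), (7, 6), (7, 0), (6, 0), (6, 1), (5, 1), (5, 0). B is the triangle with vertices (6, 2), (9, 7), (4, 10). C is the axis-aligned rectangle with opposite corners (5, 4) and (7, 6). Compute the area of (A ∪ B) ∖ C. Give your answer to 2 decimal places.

48.83

|A ∪ B| = 52.8333.
|(A ∪ B) ∩ C| = 4.
|(A ∪ B) ∖ C| = 52.8333 − 4 = 48.83.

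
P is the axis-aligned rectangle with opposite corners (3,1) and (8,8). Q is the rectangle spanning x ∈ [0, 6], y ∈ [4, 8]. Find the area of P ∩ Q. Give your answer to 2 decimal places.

|P∩Q|: x∈[3,6], y∈[4,8] → 3·4 = 12.

12.00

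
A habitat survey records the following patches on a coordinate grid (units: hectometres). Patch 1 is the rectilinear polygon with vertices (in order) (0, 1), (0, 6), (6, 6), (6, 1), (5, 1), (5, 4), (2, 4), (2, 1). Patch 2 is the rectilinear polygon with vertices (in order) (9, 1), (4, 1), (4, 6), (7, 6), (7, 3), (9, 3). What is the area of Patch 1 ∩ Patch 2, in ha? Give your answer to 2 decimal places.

7.00

The intersection is the polygon with vertices (6,6), (6,1), (5,1), (5,4), (4,4), (4,6).
By the shoelace formula its area is 7.00.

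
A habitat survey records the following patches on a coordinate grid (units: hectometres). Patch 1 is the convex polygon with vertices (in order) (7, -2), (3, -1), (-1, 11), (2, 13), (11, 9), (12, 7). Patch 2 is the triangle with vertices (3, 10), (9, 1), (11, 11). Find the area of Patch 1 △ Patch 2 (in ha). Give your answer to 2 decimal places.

|Patch 1| = 116.5, |Patch 2| = 39, |Patch 1∩Patch 2| = 35.7444.
|Patch 1 △ Patch 2| = |Patch 1| + |Patch 2| − 2·|Patch 1∩Patch 2| = 116.5 + 39 − 71.4887 = 84.01.

84.01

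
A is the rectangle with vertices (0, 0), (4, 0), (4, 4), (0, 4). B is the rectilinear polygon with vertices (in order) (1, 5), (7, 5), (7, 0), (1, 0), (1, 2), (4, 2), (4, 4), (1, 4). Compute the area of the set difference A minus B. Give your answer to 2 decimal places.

|A| = 16, |A∩B| = 6.
|A ∖ B| = |A| − |A∩B| = 16 − 6 = 10.00.

10.00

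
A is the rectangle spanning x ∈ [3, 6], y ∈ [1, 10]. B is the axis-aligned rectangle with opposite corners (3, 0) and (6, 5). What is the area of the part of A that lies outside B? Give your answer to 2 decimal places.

15.00

|A∩B|: x∈[3,6], y∈[1,5] → 3·4 = 12.
|A| = 27.
|A ∖ B| = |A| − |A∩B| = 27 − 12 = 15.00.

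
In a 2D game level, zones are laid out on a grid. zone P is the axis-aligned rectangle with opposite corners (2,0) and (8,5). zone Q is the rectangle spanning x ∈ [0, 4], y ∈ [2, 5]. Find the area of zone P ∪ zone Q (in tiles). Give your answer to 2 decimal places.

36.00

By inclusion–exclusion:
Individual areas: |zone P| = 30, |zone Q| = 12.
|zone P∩zone Q|: x∈[2,4], y∈[2,5] → 2·3 = 6.
|zone P ∪ zone Q| = 42 − 6 = 36.00.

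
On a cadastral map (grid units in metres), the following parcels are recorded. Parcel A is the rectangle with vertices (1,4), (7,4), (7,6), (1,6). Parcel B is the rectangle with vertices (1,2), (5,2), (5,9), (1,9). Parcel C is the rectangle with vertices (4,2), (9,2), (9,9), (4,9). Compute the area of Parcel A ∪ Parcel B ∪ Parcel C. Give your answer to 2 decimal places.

By inclusion–exclusion:
Individual areas: |Parcel A| = 12, |Parcel B| = 28, |Parcel C| = 35.
|Parcel A∩Parcel B|: x∈[1,5], y∈[4,6] → 4·2 = 8.
|Parcel A∩Parcel C|: x∈[4,7], y∈[4,6] → 3·2 = 6.
|Parcel B∩Parcel C|: x∈[4,5], y∈[2,9] → 1·7 = 7.
|Parcel A∩Parcel B∩Parcel C| = 2.
|Parcel A ∪ Parcel B ∪ Parcel C| = 75 − 21 + 2 = 56.00.

56.00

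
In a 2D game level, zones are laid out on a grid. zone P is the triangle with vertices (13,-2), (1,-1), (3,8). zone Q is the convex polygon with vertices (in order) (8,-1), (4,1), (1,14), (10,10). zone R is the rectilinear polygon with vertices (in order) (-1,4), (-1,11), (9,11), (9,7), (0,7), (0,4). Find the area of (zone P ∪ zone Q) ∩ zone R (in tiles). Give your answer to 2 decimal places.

The region (zone P ∪ zone Q) ∩ zone R is the polygon with vertices (1.692,11), (7.75,11), (9,10.444), (9,7), (2.615,7).
By the shoelace formula its area is 27.04.

27.04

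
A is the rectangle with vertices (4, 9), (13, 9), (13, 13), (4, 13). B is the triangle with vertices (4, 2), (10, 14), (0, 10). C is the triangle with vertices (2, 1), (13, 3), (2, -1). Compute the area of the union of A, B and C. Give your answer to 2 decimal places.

By inclusion–exclusion:
Individual areas: |A| = 36, |B| = 48, |C| = 11.
|A∩B| = 15.55.
|A∩C| = 0.
|B∩C| = 0.
|A∩B∩C| = 0.
|A ∪ B ∪ C| = 95 − 15.55 + 0 = 79.45.

79.45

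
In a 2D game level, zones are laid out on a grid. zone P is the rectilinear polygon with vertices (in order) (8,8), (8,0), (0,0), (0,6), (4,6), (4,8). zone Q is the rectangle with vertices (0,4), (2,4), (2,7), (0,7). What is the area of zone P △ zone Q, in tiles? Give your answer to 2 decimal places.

|zone P| = 56, |zone Q| = 6, |zone P∩zone Q| = 4.
|zone P △ zone Q| = |zone P| + |zone Q| − 2·|zone P∩zone Q| = 56 + 6 − 8 = 54.00.

54.00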